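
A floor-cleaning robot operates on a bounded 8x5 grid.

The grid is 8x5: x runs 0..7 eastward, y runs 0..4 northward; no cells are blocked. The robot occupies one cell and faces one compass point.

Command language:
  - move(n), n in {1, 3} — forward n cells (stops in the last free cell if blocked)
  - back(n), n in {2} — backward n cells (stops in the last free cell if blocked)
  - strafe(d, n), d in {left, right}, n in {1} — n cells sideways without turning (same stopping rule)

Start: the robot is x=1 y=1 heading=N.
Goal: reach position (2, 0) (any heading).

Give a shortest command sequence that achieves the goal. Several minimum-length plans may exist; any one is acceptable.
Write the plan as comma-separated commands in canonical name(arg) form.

back(2), strafe(right, 1)

start: x=1 y=1 heading=N
[1] after back(2): x=1 y=0 heading=N
[2] after strafe(right, 1): x=2 y=0 heading=N
nothing shorter than 2 reaches the goal.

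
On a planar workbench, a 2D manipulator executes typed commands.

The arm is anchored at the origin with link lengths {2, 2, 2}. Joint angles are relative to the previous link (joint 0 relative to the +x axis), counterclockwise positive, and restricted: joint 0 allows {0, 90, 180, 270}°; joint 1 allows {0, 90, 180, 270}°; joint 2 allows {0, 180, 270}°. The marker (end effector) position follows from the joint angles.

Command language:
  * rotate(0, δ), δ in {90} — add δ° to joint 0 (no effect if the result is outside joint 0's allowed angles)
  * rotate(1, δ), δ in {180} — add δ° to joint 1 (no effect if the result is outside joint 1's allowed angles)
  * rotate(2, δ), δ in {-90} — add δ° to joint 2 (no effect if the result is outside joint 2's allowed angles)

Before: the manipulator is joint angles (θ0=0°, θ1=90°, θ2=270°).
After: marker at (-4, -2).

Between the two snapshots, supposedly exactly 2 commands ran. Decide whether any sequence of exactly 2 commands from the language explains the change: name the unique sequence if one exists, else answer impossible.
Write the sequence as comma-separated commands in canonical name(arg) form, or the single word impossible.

initial: joint angles (θ0=0°, θ1=90°, θ2=270°)
t=1 rotate(0, 90) ⇒ joint angles (θ0=90°, θ1=90°, θ2=270°)
t=2 rotate(0, 90) ⇒ joint angles (θ0=180°, θ1=90°, θ2=270°)
no rival 2-sequence matches.

rotate(0, 90), rotate(0, 90)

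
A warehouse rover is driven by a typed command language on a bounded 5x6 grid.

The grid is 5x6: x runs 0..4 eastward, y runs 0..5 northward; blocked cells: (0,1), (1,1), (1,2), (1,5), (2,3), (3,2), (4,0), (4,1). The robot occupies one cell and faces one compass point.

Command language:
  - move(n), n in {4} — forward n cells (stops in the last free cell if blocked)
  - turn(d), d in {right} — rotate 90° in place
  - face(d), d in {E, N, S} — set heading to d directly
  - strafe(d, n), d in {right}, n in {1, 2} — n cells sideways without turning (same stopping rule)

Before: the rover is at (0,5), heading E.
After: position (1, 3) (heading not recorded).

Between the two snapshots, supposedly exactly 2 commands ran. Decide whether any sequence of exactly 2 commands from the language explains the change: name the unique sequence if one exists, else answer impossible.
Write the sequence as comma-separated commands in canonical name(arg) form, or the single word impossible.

strafe(right, 2), move(4)

key: move(4) is stopped early by the blocked cell at (2,3)
t0: at (0,5), heading E
t=1 strafe(right, 2) ⇒ at (0,3), heading E
t=2 move(4) ⇒ at (1,3), heading E
all 49 alternatives checked — unique.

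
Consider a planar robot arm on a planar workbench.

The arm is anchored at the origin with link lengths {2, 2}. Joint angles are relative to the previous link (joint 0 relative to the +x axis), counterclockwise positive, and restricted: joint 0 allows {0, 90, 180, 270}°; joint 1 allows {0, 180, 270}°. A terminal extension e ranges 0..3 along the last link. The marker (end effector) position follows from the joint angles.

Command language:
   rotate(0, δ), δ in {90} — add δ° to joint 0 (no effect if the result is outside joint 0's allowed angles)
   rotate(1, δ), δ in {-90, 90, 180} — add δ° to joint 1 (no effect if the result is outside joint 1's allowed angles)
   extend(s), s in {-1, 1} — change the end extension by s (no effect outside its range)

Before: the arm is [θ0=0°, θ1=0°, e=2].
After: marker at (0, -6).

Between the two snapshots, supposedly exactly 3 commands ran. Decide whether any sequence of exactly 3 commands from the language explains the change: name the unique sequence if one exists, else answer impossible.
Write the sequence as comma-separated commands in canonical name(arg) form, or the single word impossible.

rotate(0, 90), rotate(0, 90), rotate(0, 90)

t0: [θ0=0°, θ1=0°, e=2]
1. rotate(0, 90) → [θ0=90°, θ1=0°, e=2]
2. rotate(0, 90) → [θ0=180°, θ1=0°, e=2]
3. rotate(0, 90) → [θ0=270°, θ1=0°, e=2]
all 216 alternatives checked — unique.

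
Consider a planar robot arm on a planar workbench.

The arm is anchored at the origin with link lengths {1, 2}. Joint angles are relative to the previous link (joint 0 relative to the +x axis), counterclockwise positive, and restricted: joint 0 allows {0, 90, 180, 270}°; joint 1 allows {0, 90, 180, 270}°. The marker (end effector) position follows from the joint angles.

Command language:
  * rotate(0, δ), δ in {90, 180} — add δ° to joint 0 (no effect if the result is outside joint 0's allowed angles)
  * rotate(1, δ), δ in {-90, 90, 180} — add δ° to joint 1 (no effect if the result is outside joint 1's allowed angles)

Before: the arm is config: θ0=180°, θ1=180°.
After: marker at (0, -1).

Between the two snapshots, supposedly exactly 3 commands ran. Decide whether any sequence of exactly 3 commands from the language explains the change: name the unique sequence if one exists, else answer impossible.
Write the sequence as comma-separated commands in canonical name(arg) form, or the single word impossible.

rotate(0, 90), rotate(0, 90), rotate(0, 90)

t0: config: θ0=180°, θ1=180°
1. rotate(0, 90) → config: θ0=270°, θ1=180°
2. rotate(0, 90) → config: θ0=0°, θ1=180°
3. rotate(0, 90) → config: θ0=90°, θ1=180°
uniquely the one of 125 3-step routes that fits.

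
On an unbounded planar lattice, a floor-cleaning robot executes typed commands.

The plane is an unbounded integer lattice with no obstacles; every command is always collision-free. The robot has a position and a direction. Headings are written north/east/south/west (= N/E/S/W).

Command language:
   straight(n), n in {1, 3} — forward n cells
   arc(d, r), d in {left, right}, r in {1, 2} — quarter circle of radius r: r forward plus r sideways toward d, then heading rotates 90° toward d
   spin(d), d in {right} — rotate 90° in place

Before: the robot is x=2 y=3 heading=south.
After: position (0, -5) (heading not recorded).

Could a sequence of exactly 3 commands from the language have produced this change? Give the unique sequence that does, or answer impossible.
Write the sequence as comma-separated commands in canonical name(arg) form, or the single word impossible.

straight(3), straight(3), arc(right, 2)

key: running arc(right, 2) before straight(3) would end elsewhere — order is forced
from: x=2 y=3 heading=south
1. straight(3) → x=2 y=0 heading=south
2. straight(3) → x=2 y=-3 heading=south
3. arc(right, 2) → x=0 y=-5 heading=west
all 343 alternatives checked — unique.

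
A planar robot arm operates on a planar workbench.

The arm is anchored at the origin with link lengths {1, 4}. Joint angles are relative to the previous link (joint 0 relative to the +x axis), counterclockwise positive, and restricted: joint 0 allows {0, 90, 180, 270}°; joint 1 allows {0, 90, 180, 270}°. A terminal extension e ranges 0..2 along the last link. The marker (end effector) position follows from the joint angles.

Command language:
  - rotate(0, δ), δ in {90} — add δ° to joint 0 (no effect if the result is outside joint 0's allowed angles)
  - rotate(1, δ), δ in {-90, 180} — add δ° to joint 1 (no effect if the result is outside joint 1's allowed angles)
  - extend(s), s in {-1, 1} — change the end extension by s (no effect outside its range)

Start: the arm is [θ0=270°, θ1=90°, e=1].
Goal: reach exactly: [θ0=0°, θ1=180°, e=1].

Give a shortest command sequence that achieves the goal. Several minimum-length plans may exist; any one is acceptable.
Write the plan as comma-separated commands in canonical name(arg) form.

begin: [θ0=270°, θ1=90°, e=1]
step 1 (rotate(0, 90)): [θ0=0°, θ1=90°, e=1]
step 2 (rotate(1, 180)): [θ0=0°, θ1=270°, e=1]
step 3 (rotate(1, -90)): [θ0=0°, θ1=180°, e=1]
minimal: 3 command(s), checked below 3.

rotate(0, 90), rotate(1, 180), rotate(1, -90)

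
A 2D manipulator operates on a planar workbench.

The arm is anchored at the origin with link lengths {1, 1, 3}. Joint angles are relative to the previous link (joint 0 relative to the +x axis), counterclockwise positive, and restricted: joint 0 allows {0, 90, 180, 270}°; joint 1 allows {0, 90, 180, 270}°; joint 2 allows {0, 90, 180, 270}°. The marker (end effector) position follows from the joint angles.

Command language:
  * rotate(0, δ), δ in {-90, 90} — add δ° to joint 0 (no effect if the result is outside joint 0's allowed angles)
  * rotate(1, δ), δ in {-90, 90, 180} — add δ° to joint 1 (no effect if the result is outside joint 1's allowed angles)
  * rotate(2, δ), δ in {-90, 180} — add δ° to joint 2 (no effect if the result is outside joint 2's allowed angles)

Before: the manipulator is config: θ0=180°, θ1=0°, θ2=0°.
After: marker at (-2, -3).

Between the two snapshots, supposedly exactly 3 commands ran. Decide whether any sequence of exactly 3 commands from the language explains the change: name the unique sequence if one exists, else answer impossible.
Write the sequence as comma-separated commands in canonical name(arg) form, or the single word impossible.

start: config: θ0=180°, θ1=0°, θ2=0°
[1] after rotate(2, -90): config: θ0=180°, θ1=0°, θ2=270°
[2] after rotate(2, -90): config: θ0=180°, θ1=0°, θ2=180°
[3] after rotate(2, -90): config: θ0=180°, θ1=0°, θ2=90°
no rival 3-sequence matches.

rotate(2, -90), rotate(2, -90), rotate(2, -90)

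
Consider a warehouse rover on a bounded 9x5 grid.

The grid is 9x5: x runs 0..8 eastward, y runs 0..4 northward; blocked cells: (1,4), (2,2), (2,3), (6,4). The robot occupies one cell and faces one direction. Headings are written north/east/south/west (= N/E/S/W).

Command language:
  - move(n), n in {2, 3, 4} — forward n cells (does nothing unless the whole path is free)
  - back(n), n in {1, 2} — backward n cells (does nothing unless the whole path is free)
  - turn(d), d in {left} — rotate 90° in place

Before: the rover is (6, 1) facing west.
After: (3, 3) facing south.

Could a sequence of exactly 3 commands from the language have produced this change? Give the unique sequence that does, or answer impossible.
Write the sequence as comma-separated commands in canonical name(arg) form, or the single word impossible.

key: cell and facing (now S) both changed — the 3 commands mix motion and turning
t0: (6, 1) facing west
[1] after move(3): (3, 1) facing west
[2] after turn(left): (3, 1) facing south
[3] after back(2): (3, 3) facing south
no other 3-command option fits: unique.

move(3), turn(left), back(2)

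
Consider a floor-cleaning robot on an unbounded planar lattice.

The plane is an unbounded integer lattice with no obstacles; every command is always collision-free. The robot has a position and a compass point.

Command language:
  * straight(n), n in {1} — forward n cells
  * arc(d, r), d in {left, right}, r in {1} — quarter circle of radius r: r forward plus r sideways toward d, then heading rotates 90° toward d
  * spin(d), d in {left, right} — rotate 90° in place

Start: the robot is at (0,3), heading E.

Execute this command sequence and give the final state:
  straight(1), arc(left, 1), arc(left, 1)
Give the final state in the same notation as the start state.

at (1,5), heading W

begin: at (0,3), heading E
t=1 straight(1) ⇒ at (1,3), heading E
t=2 arc(left, 1) ⇒ at (2,4), heading N
t=3 arc(left, 1) ⇒ at (1,5), heading W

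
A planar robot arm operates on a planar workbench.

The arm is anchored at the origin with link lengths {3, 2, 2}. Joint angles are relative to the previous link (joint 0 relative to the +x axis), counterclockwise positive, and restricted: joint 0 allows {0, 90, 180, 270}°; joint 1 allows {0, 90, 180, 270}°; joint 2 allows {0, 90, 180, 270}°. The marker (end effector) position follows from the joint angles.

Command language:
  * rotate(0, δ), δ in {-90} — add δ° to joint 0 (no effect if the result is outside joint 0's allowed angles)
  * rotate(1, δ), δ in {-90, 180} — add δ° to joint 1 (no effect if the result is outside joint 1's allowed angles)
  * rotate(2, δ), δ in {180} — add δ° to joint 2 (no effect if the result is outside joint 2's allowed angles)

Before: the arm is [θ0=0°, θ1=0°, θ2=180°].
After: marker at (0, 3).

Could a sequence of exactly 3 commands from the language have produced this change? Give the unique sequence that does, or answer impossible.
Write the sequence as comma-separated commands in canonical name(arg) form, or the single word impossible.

begin: [θ0=0°, θ1=0°, θ2=180°]
[1] after rotate(0, -90): [θ0=270°, θ1=0°, θ2=180°]
[2] after rotate(0, -90): [θ0=180°, θ1=0°, θ2=180°]
[3] after rotate(0, -90): [θ0=90°, θ1=0°, θ2=180°]
no other 3-command option fits: unique.

rotate(0, -90), rotate(0, -90), rotate(0, -90)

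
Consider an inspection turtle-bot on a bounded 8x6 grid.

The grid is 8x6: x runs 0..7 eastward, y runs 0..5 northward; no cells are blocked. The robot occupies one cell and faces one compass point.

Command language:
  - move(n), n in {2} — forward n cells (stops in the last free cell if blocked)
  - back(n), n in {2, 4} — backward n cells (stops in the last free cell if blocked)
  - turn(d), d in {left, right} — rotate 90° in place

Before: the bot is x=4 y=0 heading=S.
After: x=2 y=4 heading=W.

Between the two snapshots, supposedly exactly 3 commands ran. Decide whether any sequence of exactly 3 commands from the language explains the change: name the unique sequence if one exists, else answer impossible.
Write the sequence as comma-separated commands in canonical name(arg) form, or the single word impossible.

back(4), turn(right), move(2)

key: running move(2) before back(4) would end elsewhere — order is forced
t0: x=4 y=0 heading=S
step 1 (back(4)): x=4 y=4 heading=S
step 2 (turn(right)): x=4 y=4 heading=W
step 3 (move(2)): x=2 y=4 heading=W
all 125 alternatives checked — unique.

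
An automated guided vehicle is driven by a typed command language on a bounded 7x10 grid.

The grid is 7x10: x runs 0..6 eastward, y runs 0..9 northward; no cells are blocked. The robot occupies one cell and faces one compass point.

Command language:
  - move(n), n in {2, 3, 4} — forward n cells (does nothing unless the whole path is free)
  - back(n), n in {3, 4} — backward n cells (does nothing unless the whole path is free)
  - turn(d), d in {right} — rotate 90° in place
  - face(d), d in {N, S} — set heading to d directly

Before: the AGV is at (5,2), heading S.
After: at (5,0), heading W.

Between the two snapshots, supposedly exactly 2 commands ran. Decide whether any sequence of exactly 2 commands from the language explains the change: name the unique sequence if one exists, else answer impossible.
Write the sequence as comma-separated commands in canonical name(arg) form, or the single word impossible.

key: position moved to (5,0) AND the heading swung to W — translation plus rotation needed
from: at (5,2), heading S
t=1 move(2) ⇒ at (5,0), heading S
t=2 turn(right) ⇒ at (5,0), heading W
no other 2-command option fits: unique.

move(2), turn(right)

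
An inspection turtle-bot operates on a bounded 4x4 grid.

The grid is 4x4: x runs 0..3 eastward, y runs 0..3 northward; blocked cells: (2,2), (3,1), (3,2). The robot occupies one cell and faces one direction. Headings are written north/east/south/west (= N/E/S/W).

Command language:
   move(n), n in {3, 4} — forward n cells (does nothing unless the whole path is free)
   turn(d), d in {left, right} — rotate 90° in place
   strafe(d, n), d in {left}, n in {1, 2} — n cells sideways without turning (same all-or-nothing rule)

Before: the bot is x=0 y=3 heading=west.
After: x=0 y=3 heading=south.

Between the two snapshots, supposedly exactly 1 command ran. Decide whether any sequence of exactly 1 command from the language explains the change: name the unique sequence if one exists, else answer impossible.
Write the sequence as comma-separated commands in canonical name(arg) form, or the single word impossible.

turn(left)

key: parked at (0,3) the whole time — nothing moves the robot
begin: x=0 y=3 heading=west
[1] after turn(left): x=0 y=3 heading=south
uniquely the one of 6 1-step routes that fits.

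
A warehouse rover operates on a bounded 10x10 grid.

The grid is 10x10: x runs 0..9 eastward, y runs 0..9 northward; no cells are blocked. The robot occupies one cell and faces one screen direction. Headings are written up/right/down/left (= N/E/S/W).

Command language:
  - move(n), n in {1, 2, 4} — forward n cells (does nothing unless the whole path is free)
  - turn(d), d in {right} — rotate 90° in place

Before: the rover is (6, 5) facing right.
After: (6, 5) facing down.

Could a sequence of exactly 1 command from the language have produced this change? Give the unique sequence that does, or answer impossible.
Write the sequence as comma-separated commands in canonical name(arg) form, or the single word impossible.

key: parked at (6,5) the whole time — nothing moves the robot
from: (6, 5) facing right
1. turn(right) → (6, 5) facing down
uniquely the one of 4 1-step routes that fits.

turn(right)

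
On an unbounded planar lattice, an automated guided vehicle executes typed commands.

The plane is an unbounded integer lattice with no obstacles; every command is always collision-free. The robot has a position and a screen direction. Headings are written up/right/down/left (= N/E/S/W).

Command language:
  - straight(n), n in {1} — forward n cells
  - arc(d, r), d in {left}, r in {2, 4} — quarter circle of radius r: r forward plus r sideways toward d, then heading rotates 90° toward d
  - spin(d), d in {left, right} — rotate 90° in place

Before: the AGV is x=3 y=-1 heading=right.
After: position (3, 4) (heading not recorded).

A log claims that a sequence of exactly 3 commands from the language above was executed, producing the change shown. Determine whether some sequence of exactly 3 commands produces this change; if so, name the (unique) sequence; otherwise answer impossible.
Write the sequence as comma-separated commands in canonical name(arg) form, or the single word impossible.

arc(left, 2), straight(1), arc(left, 2)

initial: x=3 y=-1 heading=right
t=1 arc(left, 2) ⇒ x=5 y=1 heading=up
t=2 straight(1) ⇒ x=5 y=2 heading=up
t=3 arc(left, 2) ⇒ x=3 y=4 heading=left
all 125 alternatives checked — unique.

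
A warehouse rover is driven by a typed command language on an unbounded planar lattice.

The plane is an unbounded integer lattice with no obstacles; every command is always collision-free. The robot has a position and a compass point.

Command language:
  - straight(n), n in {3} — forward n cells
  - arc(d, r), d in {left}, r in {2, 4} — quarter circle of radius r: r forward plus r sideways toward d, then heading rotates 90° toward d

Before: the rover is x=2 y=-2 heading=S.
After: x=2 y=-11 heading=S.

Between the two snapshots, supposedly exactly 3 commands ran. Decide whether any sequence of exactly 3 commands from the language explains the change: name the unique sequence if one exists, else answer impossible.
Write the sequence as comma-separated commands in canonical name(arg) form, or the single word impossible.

straight(3), straight(3), straight(3)

key: still facing S at the end — nothing in the sequence rotates
begin: x=2 y=-2 heading=S
step 1 (straight(3)): x=2 y=-5 heading=S
step 2 (straight(3)): x=2 y=-8 heading=S
step 3 (straight(3)): x=2 y=-11 heading=S
all 27 alternatives checked — unique.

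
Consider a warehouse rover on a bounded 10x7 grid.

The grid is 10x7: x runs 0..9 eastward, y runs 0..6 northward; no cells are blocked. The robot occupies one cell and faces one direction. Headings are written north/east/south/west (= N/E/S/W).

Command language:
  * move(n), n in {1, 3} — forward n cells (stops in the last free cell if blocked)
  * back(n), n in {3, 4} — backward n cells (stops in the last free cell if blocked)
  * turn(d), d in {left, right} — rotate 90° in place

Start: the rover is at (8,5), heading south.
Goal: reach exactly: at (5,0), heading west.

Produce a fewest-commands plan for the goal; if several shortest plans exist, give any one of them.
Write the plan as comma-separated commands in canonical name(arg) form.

begin: at (8,5), heading south
1. move(3) → at (8,2), heading south
2. move(3) → at (8,0), heading south
3. turn(right) → at (8,0), heading west
4. move(3) → at (5,0), heading west
minimal: 4 command(s), checked below 4.

move(3), move(3), turn(right), move(3)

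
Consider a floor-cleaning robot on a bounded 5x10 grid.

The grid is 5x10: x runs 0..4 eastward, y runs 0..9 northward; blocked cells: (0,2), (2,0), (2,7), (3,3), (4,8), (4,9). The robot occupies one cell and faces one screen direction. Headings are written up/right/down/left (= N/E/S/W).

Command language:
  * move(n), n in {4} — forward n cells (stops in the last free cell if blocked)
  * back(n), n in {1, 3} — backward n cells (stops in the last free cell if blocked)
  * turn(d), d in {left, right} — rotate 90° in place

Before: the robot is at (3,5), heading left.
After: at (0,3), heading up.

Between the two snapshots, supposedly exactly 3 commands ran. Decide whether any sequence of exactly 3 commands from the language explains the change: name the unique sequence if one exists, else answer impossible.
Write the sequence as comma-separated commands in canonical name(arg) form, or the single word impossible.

key: move(4) runs into the grid edge before its full distance
t0: at (3,5), heading left
step 1 (move(4)): at (0,5), heading left
step 2 (turn(right)): at (0,5), heading up
step 3 (back(3)): at (0,3), heading up
uniquely the one of 125 3-step routes that fits.

move(4), turn(right), back(3)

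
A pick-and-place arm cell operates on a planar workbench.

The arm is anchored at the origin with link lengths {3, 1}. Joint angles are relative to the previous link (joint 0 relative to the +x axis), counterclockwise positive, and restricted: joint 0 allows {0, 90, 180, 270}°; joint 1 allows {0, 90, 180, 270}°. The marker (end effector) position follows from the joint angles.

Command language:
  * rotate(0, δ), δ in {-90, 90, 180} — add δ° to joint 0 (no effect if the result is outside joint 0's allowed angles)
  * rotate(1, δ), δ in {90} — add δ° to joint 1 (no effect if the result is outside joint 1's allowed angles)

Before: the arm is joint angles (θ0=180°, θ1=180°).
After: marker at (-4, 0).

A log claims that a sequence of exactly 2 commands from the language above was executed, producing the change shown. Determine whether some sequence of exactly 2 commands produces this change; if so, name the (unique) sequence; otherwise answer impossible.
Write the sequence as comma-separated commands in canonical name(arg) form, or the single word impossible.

rotate(1, 90), rotate(1, 90)

from: joint angles (θ0=180°, θ1=180°)
1. rotate(1, 90) → joint angles (θ0=180°, θ1=270°)
2. rotate(1, 90) → joint angles (θ0=180°, θ1=0°)
uniquely the one of 16 2-step routes that fits.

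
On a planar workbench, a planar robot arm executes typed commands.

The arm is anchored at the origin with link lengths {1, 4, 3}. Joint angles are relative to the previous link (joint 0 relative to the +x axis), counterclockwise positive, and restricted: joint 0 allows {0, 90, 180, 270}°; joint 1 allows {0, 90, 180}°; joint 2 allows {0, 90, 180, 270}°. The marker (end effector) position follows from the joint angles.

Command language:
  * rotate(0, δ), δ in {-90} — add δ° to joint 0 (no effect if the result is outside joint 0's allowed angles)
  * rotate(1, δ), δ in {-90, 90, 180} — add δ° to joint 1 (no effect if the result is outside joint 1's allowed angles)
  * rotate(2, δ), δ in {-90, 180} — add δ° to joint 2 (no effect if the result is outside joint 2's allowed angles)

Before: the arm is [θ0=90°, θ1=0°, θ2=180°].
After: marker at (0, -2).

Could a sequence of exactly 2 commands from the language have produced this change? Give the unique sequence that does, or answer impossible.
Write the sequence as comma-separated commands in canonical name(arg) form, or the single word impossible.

t0: [θ0=90°, θ1=0°, θ2=180°]
[1] after rotate(0, -90): [θ0=0°, θ1=0°, θ2=180°]
[2] after rotate(0, -90): [θ0=270°, θ1=0°, θ2=180°]
no other 2-command option fits: unique.

rotate(0, -90), rotate(0, -90)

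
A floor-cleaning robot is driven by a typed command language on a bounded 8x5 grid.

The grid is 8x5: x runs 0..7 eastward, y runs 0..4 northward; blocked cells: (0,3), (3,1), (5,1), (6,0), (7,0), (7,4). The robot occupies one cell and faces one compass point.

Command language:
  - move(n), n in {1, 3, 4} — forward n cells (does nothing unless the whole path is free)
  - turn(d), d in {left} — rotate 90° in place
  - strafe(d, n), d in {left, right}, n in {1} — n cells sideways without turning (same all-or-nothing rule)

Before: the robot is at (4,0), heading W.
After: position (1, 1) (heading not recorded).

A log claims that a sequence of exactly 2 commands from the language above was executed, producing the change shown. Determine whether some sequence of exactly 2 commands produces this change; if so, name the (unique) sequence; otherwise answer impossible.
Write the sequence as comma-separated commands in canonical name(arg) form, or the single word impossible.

move(3), strafe(right, 1)

key: running strafe(right, 1) before move(3) would end elsewhere — order is forced
initial: at (4,0), heading W
step 1 (move(3)): at (1,0), heading W
step 2 (strafe(right, 1)): at (1,1), heading W
uniquely the one of 36 2-step routes that fits.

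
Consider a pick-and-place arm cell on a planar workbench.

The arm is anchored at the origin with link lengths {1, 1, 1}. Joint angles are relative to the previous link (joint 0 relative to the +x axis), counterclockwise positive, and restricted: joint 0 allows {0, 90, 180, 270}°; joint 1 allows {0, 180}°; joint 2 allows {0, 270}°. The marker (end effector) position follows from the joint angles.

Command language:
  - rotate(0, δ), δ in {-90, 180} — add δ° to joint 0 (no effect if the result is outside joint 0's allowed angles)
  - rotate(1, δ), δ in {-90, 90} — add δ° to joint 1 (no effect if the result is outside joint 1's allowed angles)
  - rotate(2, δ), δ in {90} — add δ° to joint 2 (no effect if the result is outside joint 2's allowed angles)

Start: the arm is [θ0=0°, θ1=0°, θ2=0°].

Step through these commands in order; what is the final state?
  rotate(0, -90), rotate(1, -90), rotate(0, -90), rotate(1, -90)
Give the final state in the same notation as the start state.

t0: [θ0=0°, θ1=0°, θ2=0°]
1. rotate(0, -90) → [θ0=270°, θ1=0°, θ2=0°]
2. rotate(1, -90) → [θ0=270°, θ1=0°, θ2=0°]
3. rotate(0, -90) → [θ0=180°, θ1=0°, θ2=0°]
4. rotate(1, -90) → [θ0=180°, θ1=0°, θ2=0°]

[θ0=180°, θ1=0°, θ2=0°]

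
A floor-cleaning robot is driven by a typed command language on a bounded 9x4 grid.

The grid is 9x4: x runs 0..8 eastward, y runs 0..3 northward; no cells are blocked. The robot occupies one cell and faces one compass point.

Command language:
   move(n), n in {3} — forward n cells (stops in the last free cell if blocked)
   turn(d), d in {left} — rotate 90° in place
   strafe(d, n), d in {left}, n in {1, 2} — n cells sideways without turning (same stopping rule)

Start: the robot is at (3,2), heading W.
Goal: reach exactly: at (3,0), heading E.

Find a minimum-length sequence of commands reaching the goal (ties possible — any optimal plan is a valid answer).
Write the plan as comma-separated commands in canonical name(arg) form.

start: at (3,2), heading W
step 1 (strafe(left, 2)): at (3,0), heading W
step 2 (turn(left)): at (3,0), heading S
step 3 (turn(left)): at (3,0), heading E
nothing shorter than 3 reaches the goal.

strafe(left, 2), turn(left), turn(left)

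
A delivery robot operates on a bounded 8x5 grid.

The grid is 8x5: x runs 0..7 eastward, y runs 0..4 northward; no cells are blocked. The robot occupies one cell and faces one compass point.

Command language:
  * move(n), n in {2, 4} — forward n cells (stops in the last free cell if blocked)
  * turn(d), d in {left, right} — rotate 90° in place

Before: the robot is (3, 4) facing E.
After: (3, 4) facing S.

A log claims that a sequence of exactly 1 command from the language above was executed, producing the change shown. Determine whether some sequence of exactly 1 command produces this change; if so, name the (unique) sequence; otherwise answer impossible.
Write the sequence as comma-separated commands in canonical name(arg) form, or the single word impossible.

key: (3,4) unchanged — the single command moves nothing
from: (3, 4) facing E
1. turn(right) → (3, 4) facing S
no rival 1-sequence matches.

turn(right)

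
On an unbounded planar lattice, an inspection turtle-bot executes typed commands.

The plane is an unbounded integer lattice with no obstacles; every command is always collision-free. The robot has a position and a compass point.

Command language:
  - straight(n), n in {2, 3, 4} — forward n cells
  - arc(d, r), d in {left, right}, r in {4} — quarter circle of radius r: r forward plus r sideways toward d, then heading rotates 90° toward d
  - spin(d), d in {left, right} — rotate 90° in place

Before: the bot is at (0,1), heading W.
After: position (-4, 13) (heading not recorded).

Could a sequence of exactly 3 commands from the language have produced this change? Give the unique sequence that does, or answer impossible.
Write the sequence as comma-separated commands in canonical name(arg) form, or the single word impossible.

arc(right, 4), straight(4), straight(4)

key: running straight(4) before arc(right, 4) would end elsewhere — order is forced
t0: at (0,1), heading W
[1] after arc(right, 4): at (-4,5), heading N
[2] after straight(4): at (-4,9), heading N
[3] after straight(4): at (-4,13), heading N
all 343 alternatives checked — unique.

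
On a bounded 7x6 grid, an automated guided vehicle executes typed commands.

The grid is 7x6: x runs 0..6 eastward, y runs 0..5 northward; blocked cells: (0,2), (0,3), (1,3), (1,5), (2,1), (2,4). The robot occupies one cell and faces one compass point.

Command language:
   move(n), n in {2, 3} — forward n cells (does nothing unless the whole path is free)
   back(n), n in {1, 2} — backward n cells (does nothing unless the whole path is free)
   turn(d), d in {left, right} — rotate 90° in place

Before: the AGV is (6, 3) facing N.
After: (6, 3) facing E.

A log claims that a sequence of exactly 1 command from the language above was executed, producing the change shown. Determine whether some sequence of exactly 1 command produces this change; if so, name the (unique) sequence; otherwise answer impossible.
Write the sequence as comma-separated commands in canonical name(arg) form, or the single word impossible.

key: parked at (6,3) the whole time — nothing moves the robot
t0: (6, 3) facing N
t=1 turn(right) ⇒ (6, 3) facing E
no other 1-command option fits: unique.

turn(right)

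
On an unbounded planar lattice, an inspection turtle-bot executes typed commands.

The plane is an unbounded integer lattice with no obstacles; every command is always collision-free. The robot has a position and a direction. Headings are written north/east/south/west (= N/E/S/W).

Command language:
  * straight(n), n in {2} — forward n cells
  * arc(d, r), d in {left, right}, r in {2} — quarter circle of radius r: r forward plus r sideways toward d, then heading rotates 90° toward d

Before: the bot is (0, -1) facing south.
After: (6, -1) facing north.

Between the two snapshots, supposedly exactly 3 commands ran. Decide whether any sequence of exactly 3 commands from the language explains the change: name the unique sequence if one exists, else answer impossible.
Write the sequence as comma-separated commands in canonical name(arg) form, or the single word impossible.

key: position moved to (6,-1) AND the heading swung to N — translation plus rotation needed
initial: (0, -1) facing south
[1] after arc(left, 2): (2, -3) facing east
[2] after straight(2): (4, -3) facing east
[3] after arc(left, 2): (6, -1) facing north
no rival 3-sequence matches.

arc(left, 2), straight(2), arc(left, 2)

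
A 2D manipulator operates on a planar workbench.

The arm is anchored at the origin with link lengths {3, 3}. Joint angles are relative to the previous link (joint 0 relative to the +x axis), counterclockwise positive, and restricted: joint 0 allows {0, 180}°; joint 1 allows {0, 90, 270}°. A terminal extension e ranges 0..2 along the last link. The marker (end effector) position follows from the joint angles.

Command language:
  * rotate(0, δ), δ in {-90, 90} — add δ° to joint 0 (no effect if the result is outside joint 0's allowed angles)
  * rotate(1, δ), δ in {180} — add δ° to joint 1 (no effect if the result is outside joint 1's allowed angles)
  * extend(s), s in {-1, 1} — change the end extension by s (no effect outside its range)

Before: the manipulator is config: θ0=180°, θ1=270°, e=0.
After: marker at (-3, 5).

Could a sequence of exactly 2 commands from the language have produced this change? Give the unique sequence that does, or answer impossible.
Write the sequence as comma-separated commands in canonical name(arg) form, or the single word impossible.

start: config: θ0=180°, θ1=270°, e=0
[1] after extend(1): config: θ0=180°, θ1=270°, e=1
[2] after extend(1): config: θ0=180°, θ1=270°, e=2
all 25 alternatives checked — unique.

extend(1), extend(1)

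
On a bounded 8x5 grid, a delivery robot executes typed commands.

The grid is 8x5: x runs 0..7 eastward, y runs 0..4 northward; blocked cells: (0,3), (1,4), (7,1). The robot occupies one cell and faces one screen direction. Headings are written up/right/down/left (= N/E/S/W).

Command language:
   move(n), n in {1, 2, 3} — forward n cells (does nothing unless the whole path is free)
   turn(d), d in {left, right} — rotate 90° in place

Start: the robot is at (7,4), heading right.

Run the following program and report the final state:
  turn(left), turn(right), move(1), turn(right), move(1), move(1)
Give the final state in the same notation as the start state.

from: at (7,4), heading right
step 1 (turn(left)): at (7,4), heading up
step 2 (turn(right)): at (7,4), heading right
step 3 (move(1)): at (7,4), heading right
step 4 (turn(right)): at (7,4), heading down
step 5 (move(1)): at (7,3), heading down
step 6 (move(1)): at (7,2), heading down

at (7,2), heading down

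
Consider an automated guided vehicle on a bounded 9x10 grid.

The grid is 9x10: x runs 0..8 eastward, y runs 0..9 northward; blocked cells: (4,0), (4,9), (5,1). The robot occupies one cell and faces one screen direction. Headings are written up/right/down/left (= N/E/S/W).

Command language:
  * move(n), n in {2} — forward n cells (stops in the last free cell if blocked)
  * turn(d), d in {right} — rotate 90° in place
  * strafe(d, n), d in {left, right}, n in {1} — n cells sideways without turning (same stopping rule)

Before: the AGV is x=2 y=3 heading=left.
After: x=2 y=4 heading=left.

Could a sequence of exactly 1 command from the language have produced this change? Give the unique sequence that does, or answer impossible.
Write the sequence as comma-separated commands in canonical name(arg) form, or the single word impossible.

key: heading stays W — the single command does not turn
start: x=2 y=3 heading=left
step 1 (strafe(right, 1)): x=2 y=4 heading=left
no rival 1-sequence matches.

strafe(right, 1)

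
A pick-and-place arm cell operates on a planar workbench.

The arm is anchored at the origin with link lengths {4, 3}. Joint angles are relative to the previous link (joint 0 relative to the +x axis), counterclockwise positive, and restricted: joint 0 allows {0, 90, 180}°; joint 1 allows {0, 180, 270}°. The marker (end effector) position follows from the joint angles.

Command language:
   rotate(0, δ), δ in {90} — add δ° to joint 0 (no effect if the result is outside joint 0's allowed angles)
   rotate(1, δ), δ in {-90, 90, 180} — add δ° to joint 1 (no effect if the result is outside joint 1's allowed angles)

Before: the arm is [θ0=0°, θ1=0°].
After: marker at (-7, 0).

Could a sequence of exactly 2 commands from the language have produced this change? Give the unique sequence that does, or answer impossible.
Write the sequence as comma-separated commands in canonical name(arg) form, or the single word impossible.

rotate(0, 90), rotate(0, 90)

from: [θ0=0°, θ1=0°]
1. rotate(0, 90) → [θ0=90°, θ1=0°]
2. rotate(0, 90) → [θ0=180°, θ1=0°]
no rival 2-sequence matches.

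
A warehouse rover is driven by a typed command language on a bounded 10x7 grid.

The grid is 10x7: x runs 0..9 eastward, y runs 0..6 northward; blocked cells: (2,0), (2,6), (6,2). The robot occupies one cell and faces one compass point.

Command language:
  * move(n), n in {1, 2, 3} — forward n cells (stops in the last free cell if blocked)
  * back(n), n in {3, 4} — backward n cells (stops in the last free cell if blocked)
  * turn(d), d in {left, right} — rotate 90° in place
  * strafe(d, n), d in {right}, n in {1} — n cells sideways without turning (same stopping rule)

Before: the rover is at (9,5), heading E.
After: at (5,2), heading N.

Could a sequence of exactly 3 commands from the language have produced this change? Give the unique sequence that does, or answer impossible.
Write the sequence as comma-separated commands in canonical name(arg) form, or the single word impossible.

key: order matters: swapping back(4) and back(3) lands elsewhere
t0: at (9,5), heading E
1. back(4) → at (5,5), heading E
2. turn(left) → at (5,5), heading N
3. back(3) → at (5,2), heading N
uniquely the one of 512 3-step routes that fits.

back(4), turn(left), back(3)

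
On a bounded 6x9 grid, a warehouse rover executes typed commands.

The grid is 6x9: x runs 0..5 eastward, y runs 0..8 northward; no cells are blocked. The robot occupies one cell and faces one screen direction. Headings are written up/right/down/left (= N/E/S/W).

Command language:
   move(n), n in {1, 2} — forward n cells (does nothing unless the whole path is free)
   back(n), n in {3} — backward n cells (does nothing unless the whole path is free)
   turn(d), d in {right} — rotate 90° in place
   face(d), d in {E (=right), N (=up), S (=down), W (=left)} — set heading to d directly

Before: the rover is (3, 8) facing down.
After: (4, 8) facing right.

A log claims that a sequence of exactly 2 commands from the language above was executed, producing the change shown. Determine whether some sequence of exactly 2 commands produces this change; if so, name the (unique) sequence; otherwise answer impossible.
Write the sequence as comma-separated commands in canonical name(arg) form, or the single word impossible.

key: order matters: swapping face(E) and move(1) lands elsewhere
begin: (3, 8) facing down
t=1 face(E) ⇒ (3, 8) facing right
t=2 move(1) ⇒ (4, 8) facing right
no rival 2-sequence matches.

face(E), move(1)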